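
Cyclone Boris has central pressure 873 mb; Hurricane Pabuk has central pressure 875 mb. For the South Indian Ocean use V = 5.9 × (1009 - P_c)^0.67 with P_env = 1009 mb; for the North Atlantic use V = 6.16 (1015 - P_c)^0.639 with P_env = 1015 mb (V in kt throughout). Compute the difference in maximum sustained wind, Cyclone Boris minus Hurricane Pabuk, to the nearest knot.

14 kt

Cyclone Boris: ΔP = 136; V ≈ 5.9 × 136^0.67 ≈ 158.61 kt.
Hurricane Pabuk: ΔP = 140; V ≈ 6.16 × 140^0.639 ≈ 144.86 kt.
Difference ≈ 158.61 − 144.86 = 13.75 → 14 kt.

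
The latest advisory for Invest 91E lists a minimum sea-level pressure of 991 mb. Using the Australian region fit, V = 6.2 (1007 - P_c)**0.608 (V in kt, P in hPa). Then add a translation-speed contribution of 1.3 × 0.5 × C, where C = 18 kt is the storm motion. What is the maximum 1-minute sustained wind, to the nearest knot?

ΔP = 1007 − 991 = 16 mb.
16^0.608 ≈ 5.396.
V ≈ 6.2 × 5.396 ≈ 33.5 kt.
Translation term: 1.3 × 0.5 × 18 = 11.7 kt.
Corrected V ≈ 45.2 kt → 45 kt.

45 kt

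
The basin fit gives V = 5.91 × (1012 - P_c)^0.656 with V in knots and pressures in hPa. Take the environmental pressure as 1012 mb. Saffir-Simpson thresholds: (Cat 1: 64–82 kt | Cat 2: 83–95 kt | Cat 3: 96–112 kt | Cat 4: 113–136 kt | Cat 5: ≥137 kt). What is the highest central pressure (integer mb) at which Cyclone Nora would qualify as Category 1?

Category 1 begins at V = 64 kt.
Required ΔP = (64/5.91)^(1/0.656) = 10.829^1.524 ≈ 37.77 mb.
P_c ≤ 1012 − 37.77 = 974.23, so the highest integer P_c is 974 mb.

974 mb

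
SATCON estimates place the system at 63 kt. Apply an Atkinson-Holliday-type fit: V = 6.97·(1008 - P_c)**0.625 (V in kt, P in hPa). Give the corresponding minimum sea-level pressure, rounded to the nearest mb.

974 mb

ΔP = (V / 6.97)^(1/0.625) = (63/6.97)^1.600.
63/6.97 = 9.039; 9.039^1.600 ≈ 33.87 mb.
P_c = 1008 − 33.87 = 974.13 ≈ 974 mb.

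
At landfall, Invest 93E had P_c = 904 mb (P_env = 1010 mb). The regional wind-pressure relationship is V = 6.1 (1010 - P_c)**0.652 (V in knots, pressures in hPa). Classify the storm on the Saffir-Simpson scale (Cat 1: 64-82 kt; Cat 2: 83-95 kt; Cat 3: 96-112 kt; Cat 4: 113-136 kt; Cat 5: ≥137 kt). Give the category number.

4

ΔP = 1010 − 904 = 106 mb.
V ≈ 6.1 × 106^0.652 = 6.1 × 20.92 ≈ 128 kt.
128 kt falls in the Category 4 band.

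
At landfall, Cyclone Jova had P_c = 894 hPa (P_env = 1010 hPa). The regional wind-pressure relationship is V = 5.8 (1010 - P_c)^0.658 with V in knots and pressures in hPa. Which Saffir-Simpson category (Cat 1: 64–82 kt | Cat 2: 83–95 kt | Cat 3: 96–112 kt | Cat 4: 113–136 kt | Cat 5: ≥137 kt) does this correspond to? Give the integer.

4

ΔP = 1010 − 894 = 116 hPa.
V ≈ 5.8 × 116^0.658 = 5.8 × 22.83 ≈ 132 kt.
132 kt falls in the Category 4 band.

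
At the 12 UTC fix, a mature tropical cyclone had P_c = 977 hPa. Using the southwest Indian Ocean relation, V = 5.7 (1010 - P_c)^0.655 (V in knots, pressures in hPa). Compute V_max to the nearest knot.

56 kt

ΔP = 1010 − 977 = 33 hPa.
33^0.655 ≈ 9.877.
V ≈ 5.7 × 9.877 ≈ 56.3 kt.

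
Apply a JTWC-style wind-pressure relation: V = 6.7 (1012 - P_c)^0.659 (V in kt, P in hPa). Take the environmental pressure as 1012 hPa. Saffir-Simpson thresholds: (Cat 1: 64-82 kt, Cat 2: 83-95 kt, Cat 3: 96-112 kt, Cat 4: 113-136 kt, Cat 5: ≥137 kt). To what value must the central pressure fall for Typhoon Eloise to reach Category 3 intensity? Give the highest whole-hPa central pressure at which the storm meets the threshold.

955 hPa

Category 3 begins at V = 96 kt.
Required ΔP = (96/6.7)^(1/0.659) = 14.328^1.517 ≈ 56.82 hPa.
P_c ≤ 1012 − 56.82 = 955.18, so the highest integer P_c is 955 hPa.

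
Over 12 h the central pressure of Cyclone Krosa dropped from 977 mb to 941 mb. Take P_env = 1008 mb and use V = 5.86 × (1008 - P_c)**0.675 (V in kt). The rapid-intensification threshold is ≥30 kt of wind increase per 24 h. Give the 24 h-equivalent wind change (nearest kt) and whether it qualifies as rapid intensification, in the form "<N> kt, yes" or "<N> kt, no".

81 kt, yes

V₁: ΔP = 31, V ≈ 5.86 × 31^0.675 ≈ 59.51 kt.
V₂: ΔP = 67, V ≈ 5.86 × 67^0.675 ≈ 100.11 kt.
ΔV over 12 h = 40.60 kt → 24 h equivalent = 40.60 × 24/12 ≈ 81.20 kt.
81 kt ≥ 30 kt ⇒ rapid intensification.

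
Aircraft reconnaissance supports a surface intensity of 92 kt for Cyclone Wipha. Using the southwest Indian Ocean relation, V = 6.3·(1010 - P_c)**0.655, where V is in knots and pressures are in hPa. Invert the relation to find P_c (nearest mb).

ΔP = (V / 6.3)^(1/0.655) = (92/6.3)^1.527.
92/6.3 = 14.603; 14.603^1.527 ≈ 59.95 mb.
P_c = 1010 − 59.95 = 950.05 ≈ 950 mb.

950 mb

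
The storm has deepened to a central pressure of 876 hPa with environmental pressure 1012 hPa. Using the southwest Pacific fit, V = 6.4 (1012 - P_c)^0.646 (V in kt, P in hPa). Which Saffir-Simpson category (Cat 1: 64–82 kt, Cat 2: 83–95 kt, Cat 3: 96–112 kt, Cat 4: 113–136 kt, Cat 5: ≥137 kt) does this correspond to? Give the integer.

5

ΔP = 1012 − 876 = 136 hPa.
V ≈ 6.4 × 136^0.646 = 6.4 × 23.89 ≈ 153 kt.
153 kt falls in the Category 5 band.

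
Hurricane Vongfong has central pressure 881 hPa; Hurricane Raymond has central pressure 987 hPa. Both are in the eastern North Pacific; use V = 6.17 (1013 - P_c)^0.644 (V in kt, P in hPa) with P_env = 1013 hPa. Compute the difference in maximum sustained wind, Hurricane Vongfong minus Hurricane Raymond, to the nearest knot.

Hurricane Vongfong: ΔP = 132; V ≈ 6.17 × 132^0.644 ≈ 143.20 kt.
Hurricane Raymond: ΔP = 26; V ≈ 6.17 × 26^0.644 ≈ 50.30 kt.
Difference ≈ 143.20 − 50.30 = 92.90 → 93 kt.

93 kt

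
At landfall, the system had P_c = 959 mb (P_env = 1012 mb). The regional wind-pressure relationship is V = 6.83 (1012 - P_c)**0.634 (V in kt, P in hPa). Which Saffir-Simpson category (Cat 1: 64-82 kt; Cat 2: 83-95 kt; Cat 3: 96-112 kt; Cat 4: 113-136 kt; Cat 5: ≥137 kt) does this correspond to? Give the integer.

ΔP = 1012 − 959 = 53 mb.
V ≈ 6.83 × 53^0.634 = 6.83 × 12.39 ≈ 85 kt.
85 kt falls in the Category 2 band.

2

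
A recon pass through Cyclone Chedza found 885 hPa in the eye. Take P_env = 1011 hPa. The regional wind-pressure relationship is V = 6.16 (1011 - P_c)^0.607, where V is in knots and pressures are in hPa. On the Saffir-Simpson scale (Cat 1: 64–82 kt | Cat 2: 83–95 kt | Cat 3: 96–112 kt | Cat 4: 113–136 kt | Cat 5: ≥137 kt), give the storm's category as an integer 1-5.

ΔP = 1011 − 885 = 126 hPa.
V ≈ 6.16 × 126^0.607 = 6.16 × 18.83 ≈ 116 kt.
116 kt falls in the Category 4 band.

4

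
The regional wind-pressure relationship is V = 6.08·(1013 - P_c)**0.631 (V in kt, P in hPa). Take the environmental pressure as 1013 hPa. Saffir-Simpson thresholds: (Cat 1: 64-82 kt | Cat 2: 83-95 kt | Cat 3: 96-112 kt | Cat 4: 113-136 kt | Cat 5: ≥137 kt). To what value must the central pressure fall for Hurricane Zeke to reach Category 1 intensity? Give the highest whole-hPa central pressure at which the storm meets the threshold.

971 hPa

Category 1 begins at V = 64 kt.
Required ΔP = (64/6.08)^(1/0.631) = 10.526^1.585 ≈ 41.70 hPa.
P_c ≤ 1013 − 41.70 = 971.30, so the highest integer P_c is 971 hPa.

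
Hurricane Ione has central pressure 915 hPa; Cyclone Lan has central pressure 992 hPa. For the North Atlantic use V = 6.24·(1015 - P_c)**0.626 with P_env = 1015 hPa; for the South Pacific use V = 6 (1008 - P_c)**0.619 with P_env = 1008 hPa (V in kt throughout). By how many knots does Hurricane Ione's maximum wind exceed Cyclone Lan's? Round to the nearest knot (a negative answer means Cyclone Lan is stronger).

Hurricane Ione: ΔP = 100; V ≈ 6.24 × 100^0.626 ≈ 111.48 kt.
Cyclone Lan: ΔP = 16; V ≈ 6 × 16^0.619 ≈ 33.38 kt.
Difference ≈ 111.48 − 33.38 = 78.10 → 78 kt.

78 kt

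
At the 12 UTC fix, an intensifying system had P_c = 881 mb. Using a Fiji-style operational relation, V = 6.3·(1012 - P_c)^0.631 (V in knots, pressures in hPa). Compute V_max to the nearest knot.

ΔP = 1012 − 881 = 131 mb.
131^0.631 ≈ 21.677.
V ≈ 6.3 × 21.677 ≈ 136.6 kt.

137 kt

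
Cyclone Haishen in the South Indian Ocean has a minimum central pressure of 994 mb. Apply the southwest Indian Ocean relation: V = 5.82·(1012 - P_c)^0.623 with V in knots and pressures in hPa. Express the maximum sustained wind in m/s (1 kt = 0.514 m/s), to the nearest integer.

18 m/s

ΔP = 1012 − 994 = 18 mb.
V ≈ 5.82 × 18^0.623 = 5.82 × 6.054 ≈ 35.234 kt.
35.234 × 0.514 ≈ 18.11 m/s → 18 m/s.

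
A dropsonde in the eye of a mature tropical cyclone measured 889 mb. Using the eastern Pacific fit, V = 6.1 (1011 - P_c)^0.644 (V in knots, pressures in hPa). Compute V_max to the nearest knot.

ΔP = 1011 − 889 = 122 mb.
122^0.644 ≈ 22.061.
V ≈ 6.1 × 22.061 ≈ 134.6 kt.

135 kt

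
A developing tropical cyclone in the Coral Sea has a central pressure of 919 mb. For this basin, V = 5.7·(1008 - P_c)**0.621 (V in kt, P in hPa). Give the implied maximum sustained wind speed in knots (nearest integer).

ΔP = 1008 − 919 = 89 mb.
89^0.621 ≈ 16.239.
V ≈ 5.7 × 16.239 ≈ 92.6 kt.

93 kt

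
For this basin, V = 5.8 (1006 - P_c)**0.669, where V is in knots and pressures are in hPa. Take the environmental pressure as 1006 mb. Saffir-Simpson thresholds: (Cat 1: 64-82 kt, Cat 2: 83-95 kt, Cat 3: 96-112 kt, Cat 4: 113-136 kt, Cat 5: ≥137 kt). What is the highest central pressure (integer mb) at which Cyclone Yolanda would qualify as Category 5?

Category 5 begins at V = 137 kt.
Required ΔP = (137/5.8)^(1/0.669) = 23.621^1.495 ≈ 112.92 mb.
P_c ≤ 1006 − 112.92 = 893.08, so the highest integer P_c is 893 mb.

893 mb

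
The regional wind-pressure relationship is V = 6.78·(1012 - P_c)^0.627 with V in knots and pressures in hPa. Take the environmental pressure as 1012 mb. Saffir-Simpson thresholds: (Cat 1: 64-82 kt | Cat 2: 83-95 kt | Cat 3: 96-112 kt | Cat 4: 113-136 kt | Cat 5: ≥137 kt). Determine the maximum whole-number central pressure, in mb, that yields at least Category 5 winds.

891 mb

Category 5 begins at V = 137 kt.
Required ΔP = (137/6.78)^(1/0.627) = 20.206^1.595 ≈ 120.82 mb.
P_c ≤ 1012 − 120.82 = 891.18, so the highest integer P_c is 891 mb.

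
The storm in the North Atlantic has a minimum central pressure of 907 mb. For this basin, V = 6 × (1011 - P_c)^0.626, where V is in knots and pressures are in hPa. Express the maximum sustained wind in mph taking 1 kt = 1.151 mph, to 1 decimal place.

126.4 mph

ΔP = 1011 − 907 = 104 mb.
V ≈ 6 × 104^0.626 = 6 × 18.309 ≈ 109.854 kt.
109.854 × 1.151 ≈ 126.44 mph → 126.4 mph.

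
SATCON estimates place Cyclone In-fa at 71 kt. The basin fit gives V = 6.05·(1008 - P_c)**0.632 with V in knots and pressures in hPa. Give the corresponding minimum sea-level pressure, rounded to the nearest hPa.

ΔP = (V / 6.05)^(1/0.632) = (71/6.05)^1.582.
71/6.05 = 11.736; 11.736^1.582 ≈ 49.23 hPa.
P_c = 1008 − 49.23 = 958.77 ≈ 959 hPa.

959 hPa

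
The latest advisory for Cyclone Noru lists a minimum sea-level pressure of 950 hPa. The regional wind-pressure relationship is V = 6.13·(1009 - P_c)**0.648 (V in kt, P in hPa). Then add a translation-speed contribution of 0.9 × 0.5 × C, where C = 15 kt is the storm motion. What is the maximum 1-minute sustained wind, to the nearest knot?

93 kt

ΔP = 1009 − 950 = 59 hPa.
59^0.648 ≈ 14.045.
V ≈ 6.13 × 14.045 ≈ 86.1 kt.
Translation term: 0.9 × 0.5 × 15 = 6.75 kt.
Corrected V ≈ 92.85 kt → 93 kt.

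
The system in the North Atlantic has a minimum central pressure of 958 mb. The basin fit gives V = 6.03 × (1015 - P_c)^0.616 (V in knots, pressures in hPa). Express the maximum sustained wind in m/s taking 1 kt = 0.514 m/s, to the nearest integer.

ΔP = 1015 − 958 = 57 mb.
V ≈ 6.03 × 57^0.616 = 6.03 × 12.068 ≈ 72.767 kt.
72.767 × 0.514 ≈ 37.40 m/s → 37 m/s.

37 m/s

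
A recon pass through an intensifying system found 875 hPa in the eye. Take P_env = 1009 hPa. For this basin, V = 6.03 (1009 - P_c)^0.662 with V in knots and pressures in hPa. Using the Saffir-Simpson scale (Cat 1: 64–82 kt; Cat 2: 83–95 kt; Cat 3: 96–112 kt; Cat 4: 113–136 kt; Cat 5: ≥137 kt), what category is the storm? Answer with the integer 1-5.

5

ΔP = 1009 − 875 = 134 hPa.
V ≈ 6.03 × 134^0.662 = 6.03 × 25.59 ≈ 154 kt.
154 kt falls in the Category 5 band.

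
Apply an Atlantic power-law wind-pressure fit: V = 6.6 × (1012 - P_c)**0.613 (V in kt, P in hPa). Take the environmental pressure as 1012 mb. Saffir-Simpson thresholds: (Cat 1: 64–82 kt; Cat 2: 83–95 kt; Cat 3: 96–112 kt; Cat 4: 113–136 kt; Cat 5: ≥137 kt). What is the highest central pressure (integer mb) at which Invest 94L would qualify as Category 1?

971 mb

Category 1 begins at V = 64 kt.
Required ΔP = (64/6.6)^(1/0.613) = 9.697^1.631 ≈ 40.69 mb.
P_c ≤ 1012 − 40.69 = 971.31, so the highest integer P_c is 971 mb.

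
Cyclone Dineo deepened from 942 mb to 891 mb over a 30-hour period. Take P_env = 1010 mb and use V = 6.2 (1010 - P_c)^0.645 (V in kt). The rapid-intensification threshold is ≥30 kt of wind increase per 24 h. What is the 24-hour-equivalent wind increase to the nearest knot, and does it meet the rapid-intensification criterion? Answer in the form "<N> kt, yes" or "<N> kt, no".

V₁: ΔP = 68, V ≈ 6.2 × 68^0.645 ≈ 94.27 kt.
V₂: ΔP = 119, V ≈ 6.2 × 119^0.645 ≈ 135.24 kt.
ΔV over 30 h = 40.97 kt → 24 h equivalent = 40.97 × 24/30 ≈ 32.78 kt.
33 kt ≥ 30 kt ⇒ rapid intensification.

33 kt, yes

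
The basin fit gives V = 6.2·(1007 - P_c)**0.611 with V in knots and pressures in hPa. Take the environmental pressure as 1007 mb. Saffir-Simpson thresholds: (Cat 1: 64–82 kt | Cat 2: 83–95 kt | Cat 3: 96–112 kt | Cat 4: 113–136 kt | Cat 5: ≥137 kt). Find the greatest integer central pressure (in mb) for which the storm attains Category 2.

937 mb

Category 2 begins at V = 83 kt.
Required ΔP = (83/6.2)^(1/0.611) = 13.387^1.637 ≈ 69.82 mb.
P_c ≤ 1007 − 69.82 = 937.18, so the highest integer P_c is 937 mb.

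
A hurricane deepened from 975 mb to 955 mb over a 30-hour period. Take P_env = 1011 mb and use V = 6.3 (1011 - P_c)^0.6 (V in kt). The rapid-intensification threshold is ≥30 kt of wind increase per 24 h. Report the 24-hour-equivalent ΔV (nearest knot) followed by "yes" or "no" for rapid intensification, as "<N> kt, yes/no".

13 kt, no

V₁: ΔP = 36, V ≈ 6.3 × 36^0.6 ≈ 54.09 kt.
V₂: ΔP = 56, V ≈ 6.3 × 56^0.6 ≈ 70.51 kt.
ΔV over 30 h = 16.42 kt → 24 h equivalent = 16.42 × 24/30 ≈ 13.14 kt.
13 kt < 30 kt ⇒ not rapid intensification.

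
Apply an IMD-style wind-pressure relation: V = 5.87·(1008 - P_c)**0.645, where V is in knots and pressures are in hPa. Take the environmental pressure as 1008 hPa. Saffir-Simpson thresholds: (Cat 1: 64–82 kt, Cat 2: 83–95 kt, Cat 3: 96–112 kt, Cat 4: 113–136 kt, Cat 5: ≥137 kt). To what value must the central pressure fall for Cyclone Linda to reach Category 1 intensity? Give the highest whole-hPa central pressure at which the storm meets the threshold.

Category 1 begins at V = 64 kt.
Required ΔP = (64/5.87)^(1/0.645) = 10.903^1.550 ≈ 40.61 hPa.
P_c ≤ 1008 − 40.61 = 967.39, so the highest integer P_c is 967 hPa.

967 hPa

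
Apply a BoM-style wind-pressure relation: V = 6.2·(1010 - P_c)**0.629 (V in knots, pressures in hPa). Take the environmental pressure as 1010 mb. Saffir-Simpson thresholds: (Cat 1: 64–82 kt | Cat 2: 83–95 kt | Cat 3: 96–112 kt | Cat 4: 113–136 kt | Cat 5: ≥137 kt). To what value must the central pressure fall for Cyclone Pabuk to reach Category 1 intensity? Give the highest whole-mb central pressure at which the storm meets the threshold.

969 mb

Category 1 begins at V = 64 kt.
Required ΔP = (64/6.2)^(1/0.629) = 10.323^1.590 ≈ 40.90 mb.
P_c ≤ 1010 − 40.90 = 969.10, so the highest integer P_c is 969 mb.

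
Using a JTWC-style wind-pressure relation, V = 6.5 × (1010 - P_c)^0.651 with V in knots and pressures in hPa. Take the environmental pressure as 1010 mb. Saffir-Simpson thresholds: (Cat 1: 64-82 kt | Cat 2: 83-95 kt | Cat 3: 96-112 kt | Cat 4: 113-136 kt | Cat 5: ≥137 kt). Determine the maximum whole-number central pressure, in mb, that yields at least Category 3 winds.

947 mb

Category 3 begins at V = 96 kt.
Required ΔP = (96/6.5)^(1/0.651) = 14.769^1.536 ≈ 62.55 mb.
P_c ≤ 1010 − 62.55 = 947.45, so the highest integer P_c is 947 mb.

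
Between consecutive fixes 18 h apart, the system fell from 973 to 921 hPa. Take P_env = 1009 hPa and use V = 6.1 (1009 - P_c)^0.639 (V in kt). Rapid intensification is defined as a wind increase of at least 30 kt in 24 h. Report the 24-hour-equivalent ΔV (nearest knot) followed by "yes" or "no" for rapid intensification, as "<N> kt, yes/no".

V₁: ΔP = 36, V ≈ 6.1 × 36^0.639 ≈ 60.23 kt.
V₂: ΔP = 88, V ≈ 6.1 × 88^0.639 ≈ 106.62 kt.
ΔV over 18 h = 46.39 kt → 24 h equivalent = 46.39 × 24/18 ≈ 61.85 kt.
62 kt ≥ 30 kt ⇒ rapid intensification.

62 kt, yes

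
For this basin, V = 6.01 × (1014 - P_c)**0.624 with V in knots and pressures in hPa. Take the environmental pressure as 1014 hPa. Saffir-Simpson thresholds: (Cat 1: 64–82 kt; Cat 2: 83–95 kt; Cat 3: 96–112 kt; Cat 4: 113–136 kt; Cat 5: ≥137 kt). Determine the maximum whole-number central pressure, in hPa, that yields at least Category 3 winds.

Category 3 begins at V = 96 kt.
Required ΔP = (96/6.01)^(1/0.624) = 15.973^1.603 ≈ 84.82 hPa.
P_c ≤ 1014 − 84.82 = 929.18, so the highest integer P_c is 929 hPa.

929 hPa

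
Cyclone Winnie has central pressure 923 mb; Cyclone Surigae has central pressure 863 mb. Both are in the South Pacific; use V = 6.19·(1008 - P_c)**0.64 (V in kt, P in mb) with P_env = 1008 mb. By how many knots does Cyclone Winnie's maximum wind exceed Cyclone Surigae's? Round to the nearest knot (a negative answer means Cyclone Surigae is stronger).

-43 kt

Cyclone Winnie: ΔP = 85; V ≈ 6.19 × 85^0.64 ≈ 106.30 kt.
Cyclone Surigae: ΔP = 145; V ≈ 6.19 × 145^0.64 ≈ 149.61 kt.
Difference ≈ 106.30 − 149.61 = -43.31 → -43 kt.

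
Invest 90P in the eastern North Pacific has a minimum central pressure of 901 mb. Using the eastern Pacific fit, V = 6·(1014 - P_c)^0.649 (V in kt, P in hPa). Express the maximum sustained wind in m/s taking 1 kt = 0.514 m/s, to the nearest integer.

ΔP = 1014 − 901 = 113 mb.
V ≈ 6 × 113^0.649 = 6 × 21.500 ≈ 129.003 kt.
129.003 × 0.514 ≈ 66.31 m/s → 66 m/s.

66 m/s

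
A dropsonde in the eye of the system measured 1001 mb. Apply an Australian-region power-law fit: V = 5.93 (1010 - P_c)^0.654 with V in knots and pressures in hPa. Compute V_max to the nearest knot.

25 kt

ΔP = 1010 − 1001 = 9 mb.
9^0.654 ≈ 4.208.
V ≈ 5.93 × 4.208 ≈ 25.0 kt.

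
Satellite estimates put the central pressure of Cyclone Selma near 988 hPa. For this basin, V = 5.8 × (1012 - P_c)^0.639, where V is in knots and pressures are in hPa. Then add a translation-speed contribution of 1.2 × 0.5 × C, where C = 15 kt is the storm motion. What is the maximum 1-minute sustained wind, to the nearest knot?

53 kt

ΔP = 1012 − 988 = 24 hPa.
24^0.639 ≈ 7.620.
V ≈ 5.8 × 7.620 ≈ 44.2 kt.
Translation term: 1.2 × 0.5 × 15 = 9 kt.
Corrected V ≈ 53.2 kt → 53 kt.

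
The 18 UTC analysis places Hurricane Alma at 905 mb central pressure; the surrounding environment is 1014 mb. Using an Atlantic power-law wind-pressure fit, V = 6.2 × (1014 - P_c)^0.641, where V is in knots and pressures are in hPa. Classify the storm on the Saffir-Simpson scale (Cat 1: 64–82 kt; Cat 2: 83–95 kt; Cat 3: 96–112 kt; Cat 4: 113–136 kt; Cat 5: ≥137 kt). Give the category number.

ΔP = 1014 − 905 = 109 mb.
V ≈ 6.2 × 109^0.641 = 6.2 × 20.23 ≈ 125 kt.
125 kt falls in the Category 4 band.

4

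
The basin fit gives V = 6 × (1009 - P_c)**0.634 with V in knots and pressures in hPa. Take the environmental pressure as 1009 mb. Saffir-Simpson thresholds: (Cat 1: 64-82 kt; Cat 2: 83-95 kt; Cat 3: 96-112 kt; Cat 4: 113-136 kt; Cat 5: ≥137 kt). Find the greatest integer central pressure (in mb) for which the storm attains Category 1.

967 mb

Category 1 begins at V = 64 kt.
Required ΔP = (64/6)^(1/0.634) = 10.667^1.577 ≈ 41.83 mb.
P_c ≤ 1009 − 41.83 = 967.17, so the highest integer P_c is 967 mb.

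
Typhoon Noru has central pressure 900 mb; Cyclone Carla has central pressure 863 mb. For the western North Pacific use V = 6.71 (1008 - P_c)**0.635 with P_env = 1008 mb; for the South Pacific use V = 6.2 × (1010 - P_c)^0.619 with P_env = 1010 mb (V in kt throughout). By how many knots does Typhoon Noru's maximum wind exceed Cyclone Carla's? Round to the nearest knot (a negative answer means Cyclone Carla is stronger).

Typhoon Noru: ΔP = 108; V ≈ 6.71 × 108^0.635 ≈ 131.20 kt.
Cyclone Carla: ΔP = 147; V ≈ 6.2 × 147^0.619 ≈ 136.13 kt.
Difference ≈ 131.20 − 136.13 = -4.93 → -5 kt.

-5 kt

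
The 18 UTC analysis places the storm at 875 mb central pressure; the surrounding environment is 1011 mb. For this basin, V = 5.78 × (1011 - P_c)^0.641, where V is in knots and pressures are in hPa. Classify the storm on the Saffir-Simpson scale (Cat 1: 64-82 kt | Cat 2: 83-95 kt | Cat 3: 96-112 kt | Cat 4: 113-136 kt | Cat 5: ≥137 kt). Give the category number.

ΔP = 1011 − 875 = 136 mb.
V ≈ 5.78 × 136^0.641 = 5.78 × 23.31 ≈ 135 kt.
135 kt falls in the Category 4 band.

4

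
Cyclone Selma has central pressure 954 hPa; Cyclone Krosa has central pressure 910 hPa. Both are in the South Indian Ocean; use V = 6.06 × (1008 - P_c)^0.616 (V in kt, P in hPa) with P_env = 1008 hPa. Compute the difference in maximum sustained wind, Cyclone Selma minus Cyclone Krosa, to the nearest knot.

-31 kt

Cyclone Selma: ΔP = 54; V ≈ 6.06 × 54^0.616 ≈ 70.73 kt.
Cyclone Krosa: ΔP = 98; V ≈ 6.06 × 98^0.616 ≈ 102.11 kt.
Difference ≈ 70.73 − 102.11 = -31.38 → -31 kt.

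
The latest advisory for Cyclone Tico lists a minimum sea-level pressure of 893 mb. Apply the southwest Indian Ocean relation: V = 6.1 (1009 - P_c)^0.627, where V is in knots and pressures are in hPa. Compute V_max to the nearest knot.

120 kt

ΔP = 1009 − 893 = 116 mb.
116^0.627 ≈ 19.698.
V ≈ 6.1 × 19.698 ≈ 120.2 kt.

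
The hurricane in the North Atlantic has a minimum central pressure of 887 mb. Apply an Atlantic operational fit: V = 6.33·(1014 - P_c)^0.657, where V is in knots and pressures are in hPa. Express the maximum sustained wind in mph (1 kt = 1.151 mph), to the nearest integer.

ΔP = 1014 − 887 = 127 mb.
V ≈ 6.33 × 127^0.657 = 6.33 × 24.110 ≈ 152.617 kt.
152.617 × 1.151 ≈ 175.66 mph → 176 mph.

176 mph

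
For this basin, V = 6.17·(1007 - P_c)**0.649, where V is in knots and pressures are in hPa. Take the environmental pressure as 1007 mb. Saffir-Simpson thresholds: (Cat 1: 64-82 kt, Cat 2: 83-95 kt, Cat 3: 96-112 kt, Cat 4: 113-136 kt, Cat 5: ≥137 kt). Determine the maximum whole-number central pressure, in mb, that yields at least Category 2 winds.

Category 2 begins at V = 83 kt.
Required ΔP = (83/6.17)^(1/0.649) = 13.452^1.541 ≈ 54.86 mb.
P_c ≤ 1007 − 54.86 = 952.14, so the highest integer P_c is 952 mb.

952 mb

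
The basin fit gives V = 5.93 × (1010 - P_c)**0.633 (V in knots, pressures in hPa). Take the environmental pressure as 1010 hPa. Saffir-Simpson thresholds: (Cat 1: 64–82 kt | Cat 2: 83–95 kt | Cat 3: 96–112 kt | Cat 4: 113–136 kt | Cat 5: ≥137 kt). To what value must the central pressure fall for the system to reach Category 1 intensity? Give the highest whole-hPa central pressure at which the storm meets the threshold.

967 hPa

Category 1 begins at V = 64 kt.
Required ΔP = (64/5.93)^(1/0.633) = 10.793^1.580 ≈ 42.87 hPa.
P_c ≤ 1010 − 42.87 = 967.13, so the highest integer P_c is 967 hPa.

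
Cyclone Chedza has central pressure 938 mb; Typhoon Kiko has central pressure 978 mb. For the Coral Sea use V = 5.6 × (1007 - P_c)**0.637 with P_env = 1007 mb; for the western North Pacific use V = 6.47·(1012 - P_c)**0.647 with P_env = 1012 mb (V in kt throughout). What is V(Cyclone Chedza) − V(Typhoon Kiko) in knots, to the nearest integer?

Cyclone Chedza: ΔP = 69; V ≈ 5.6 × 69^0.637 ≈ 83.09 kt.
Typhoon Kiko: ΔP = 34; V ≈ 6.47 × 34^0.647 ≈ 63.35 kt.
Difference ≈ 83.09 − 63.35 = 19.74 → 20 kt.

20 kt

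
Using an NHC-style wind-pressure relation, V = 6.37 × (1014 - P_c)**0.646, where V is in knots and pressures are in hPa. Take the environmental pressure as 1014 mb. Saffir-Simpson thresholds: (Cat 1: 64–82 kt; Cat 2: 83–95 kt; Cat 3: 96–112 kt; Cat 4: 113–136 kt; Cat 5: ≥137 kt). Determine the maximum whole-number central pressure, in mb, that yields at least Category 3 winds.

Category 3 begins at V = 96 kt.
Required ΔP = (96/6.37)^(1/0.646) = 15.071^1.548 ≈ 66.64 mb.
P_c ≤ 1014 − 66.64 = 947.36, so the highest integer P_c is 947 mb.

947 mb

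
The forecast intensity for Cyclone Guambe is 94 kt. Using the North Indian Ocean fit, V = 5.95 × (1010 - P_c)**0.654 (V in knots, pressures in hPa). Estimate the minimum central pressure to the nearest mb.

ΔP = (V / 5.95)^(1/0.654) = (94/5.95)^1.529.
94/5.95 = 15.798; 15.798^1.529 ≈ 68.04 mb.
P_c = 1010 − 68.04 = 941.96 ≈ 942 mb.

942 mb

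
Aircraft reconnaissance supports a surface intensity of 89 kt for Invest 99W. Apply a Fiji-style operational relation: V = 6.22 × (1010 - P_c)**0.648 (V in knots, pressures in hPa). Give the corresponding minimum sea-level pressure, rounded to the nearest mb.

949 mb

ΔP = (V / 6.22)^(1/0.648) = (89/6.22)^1.543.
89/6.22 = 14.309; 14.309^1.543 ≈ 60.72 mb.
P_c = 1010 − 60.72 = 949.28 ≈ 949 mb.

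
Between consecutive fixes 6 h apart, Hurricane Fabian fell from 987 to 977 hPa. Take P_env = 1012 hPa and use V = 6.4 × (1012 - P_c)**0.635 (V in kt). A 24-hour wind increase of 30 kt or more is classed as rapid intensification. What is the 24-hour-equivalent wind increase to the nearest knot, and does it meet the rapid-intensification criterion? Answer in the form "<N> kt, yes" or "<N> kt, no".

V₁: ΔP = 25, V ≈ 6.4 × 25^0.635 ≈ 49.42 kt.
V₂: ΔP = 35, V ≈ 6.4 × 35^0.635 ≈ 61.19 kt.
ΔV over 6 h = 11.77 kt → 24 h equivalent = 11.77 × 24/6 ≈ 47.08 kt.
47 kt ≥ 30 kt ⇒ rapid intensification.

47 kt, yes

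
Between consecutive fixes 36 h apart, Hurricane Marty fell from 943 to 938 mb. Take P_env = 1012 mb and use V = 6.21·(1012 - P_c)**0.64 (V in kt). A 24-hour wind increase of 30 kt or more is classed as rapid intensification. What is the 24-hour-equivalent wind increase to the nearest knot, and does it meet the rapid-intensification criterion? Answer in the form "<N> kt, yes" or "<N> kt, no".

V₁: ΔP = 69, V ≈ 6.21 × 69^0.64 ≈ 93.32 kt.
V₂: ΔP = 74, V ≈ 6.21 × 74^0.64 ≈ 97.59 kt.
ΔV over 36 h = 4.27 kt → 24 h equivalent = 4.27 × 24/36 ≈ 2.85 kt.
3 kt < 30 kt ⇒ not rapid intensification.

3 kt, no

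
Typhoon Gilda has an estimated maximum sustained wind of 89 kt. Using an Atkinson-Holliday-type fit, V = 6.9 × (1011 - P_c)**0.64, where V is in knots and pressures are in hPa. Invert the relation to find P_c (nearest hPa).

ΔP = (V / 6.9)^(1/0.64) = (89/6.9)^1.562.
89/6.9 = 12.899; 12.899^1.562 ≈ 54.35 hPa.
P_c = 1011 − 54.35 = 956.65 ≈ 957 hPa.

957 hPa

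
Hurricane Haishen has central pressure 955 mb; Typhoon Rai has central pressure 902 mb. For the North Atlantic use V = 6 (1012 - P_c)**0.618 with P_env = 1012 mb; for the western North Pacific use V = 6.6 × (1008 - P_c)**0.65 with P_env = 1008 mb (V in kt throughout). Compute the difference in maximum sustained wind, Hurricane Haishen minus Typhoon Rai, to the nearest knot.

-64 kt

Hurricane Haishen: ΔP = 57; V ≈ 6 × 57^0.618 ≈ 72.99 kt.
Typhoon Rai: ΔP = 106; V ≈ 6.6 × 106^0.65 ≈ 136.77 kt.
Difference ≈ 72.99 − 136.77 = -63.78 → -64 kt.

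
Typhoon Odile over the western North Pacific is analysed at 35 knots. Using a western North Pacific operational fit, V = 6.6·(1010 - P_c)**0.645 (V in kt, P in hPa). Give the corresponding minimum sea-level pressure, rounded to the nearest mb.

997 mb

ΔP = (V / 6.6)^(1/0.645) = (35/6.6)^1.550.
35/6.6 = 5.303; 5.303^1.550 ≈ 13.28 mb.
P_c = 1010 − 13.28 = 996.72 ≈ 997 mb.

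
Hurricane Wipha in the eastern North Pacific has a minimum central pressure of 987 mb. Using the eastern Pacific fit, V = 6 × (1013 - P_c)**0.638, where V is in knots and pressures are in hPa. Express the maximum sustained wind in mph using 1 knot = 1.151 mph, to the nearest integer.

ΔP = 1013 − 987 = 26 mb.
V ≈ 6 × 26^0.638 = 6 × 7.994 ≈ 47.963 kt.
47.963 × 1.151 ≈ 55.21 mph → 55 mph.

55 mph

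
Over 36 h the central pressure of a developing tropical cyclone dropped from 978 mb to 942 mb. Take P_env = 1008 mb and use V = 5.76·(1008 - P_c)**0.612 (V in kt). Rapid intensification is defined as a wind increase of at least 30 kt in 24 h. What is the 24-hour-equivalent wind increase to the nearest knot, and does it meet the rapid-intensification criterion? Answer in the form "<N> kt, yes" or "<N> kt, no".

19 kt, no

V₁: ΔP = 30, V ≈ 5.76 × 30^0.612 ≈ 46.18 kt.
V₂: ΔP = 66, V ≈ 5.76 × 66^0.612 ≈ 74.81 kt.
ΔV over 36 h = 28.63 kt → 24 h equivalent = 28.63 × 24/36 ≈ 19.09 kt.
19 kt < 30 kt ⇒ not rapid intensification.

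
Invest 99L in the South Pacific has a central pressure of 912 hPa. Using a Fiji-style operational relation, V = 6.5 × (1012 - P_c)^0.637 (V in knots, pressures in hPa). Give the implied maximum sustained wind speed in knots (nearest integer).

122 kt

ΔP = 1012 − 912 = 100 hPa.
100^0.637 ≈ 18.793.
V ≈ 6.5 × 18.793 ≈ 122.2 kt.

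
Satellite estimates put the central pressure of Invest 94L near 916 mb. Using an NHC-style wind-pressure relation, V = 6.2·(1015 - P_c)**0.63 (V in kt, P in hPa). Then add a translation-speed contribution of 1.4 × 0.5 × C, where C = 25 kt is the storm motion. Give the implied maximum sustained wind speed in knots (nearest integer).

130 kt

ΔP = 1015 − 916 = 99 mb.
99^0.63 ≈ 18.082.
V ≈ 6.2 × 18.082 ≈ 112.1 kt.
Translation term: 1.4 × 0.5 × 25 = 17.5 kt.
Corrected V ≈ 129.6 kt → 130 kt.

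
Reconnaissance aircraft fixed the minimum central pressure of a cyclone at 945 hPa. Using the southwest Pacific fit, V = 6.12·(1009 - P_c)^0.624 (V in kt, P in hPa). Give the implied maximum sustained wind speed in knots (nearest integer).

82 kt

ΔP = 1009 − 945 = 64 hPa.
64^0.624 ≈ 13.399.
V ≈ 6.12 × 13.399 ≈ 82.0 kt.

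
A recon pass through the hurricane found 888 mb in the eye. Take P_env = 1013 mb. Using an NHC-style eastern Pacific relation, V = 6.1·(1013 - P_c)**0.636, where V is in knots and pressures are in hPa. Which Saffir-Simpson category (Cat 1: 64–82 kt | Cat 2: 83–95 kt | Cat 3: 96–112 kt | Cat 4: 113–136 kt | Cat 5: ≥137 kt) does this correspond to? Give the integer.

ΔP = 1013 − 888 = 125 mb.
V ≈ 6.1 × 125^0.636 = 6.1 × 21.56 ≈ 132 kt.
132 kt falls in the Category 4 band.

4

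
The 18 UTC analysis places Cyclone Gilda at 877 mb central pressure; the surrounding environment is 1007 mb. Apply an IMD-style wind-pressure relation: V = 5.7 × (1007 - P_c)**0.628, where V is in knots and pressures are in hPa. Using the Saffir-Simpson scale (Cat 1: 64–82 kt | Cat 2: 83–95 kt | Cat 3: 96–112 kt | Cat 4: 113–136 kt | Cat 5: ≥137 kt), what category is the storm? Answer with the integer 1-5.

ΔP = 1007 − 877 = 130 mb.
V ≈ 5.7 × 130^0.628 = 5.7 × 21.26 ≈ 121 kt.
121 kt falls in the Category 4 band.

4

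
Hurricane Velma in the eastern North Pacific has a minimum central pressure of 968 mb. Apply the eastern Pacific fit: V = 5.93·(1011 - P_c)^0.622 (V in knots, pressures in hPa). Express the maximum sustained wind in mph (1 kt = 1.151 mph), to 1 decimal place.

70.8 mph

ΔP = 1011 − 968 = 43 mb.
V ≈ 5.93 × 43^0.622 = 5.93 × 10.376 ≈ 61.528 kt.
61.528 × 1.151 ≈ 70.82 mph → 70.8 mph.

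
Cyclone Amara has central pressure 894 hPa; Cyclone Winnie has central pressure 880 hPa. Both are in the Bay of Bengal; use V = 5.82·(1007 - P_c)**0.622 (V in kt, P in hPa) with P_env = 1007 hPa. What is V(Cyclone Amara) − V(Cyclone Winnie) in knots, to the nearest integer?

-8 kt

Cyclone Amara: ΔP = 113; V ≈ 5.82 × 113^0.622 ≈ 110.14 kt.
Cyclone Winnie: ΔP = 127; V ≈ 5.82 × 127^0.622 ≈ 118.44 kt.
Difference ≈ 110.14 − 118.44 = -8.30 → -8 kt.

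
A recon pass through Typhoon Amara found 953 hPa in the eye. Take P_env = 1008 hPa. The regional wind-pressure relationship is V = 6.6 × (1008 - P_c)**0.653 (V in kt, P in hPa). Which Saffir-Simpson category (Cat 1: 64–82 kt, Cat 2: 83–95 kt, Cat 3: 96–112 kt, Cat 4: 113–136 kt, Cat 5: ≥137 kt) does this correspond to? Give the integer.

2

ΔP = 1008 − 953 = 55 hPa.
V ≈ 6.6 × 55^0.653 = 6.6 × 13.69 ≈ 90 kt.
90 kt falls in the Category 2 band.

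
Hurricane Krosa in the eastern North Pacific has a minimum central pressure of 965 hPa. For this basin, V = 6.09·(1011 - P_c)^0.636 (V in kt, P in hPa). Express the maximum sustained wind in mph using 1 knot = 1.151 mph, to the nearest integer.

ΔP = 1011 − 965 = 46 hPa.
V ≈ 6.09 × 46^0.636 = 6.09 × 11.416 ≈ 69.523 kt.
69.523 × 1.151 ≈ 80.02 mph → 80 mph.

80 mph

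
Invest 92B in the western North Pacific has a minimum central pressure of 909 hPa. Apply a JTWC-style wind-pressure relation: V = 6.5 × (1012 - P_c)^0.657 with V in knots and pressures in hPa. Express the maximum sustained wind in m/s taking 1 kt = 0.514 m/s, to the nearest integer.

70 m/s

ΔP = 1012 − 909 = 103 hPa.
V ≈ 6.5 × 103^0.657 = 6.5 × 21.010 ≈ 136.568 kt.
136.568 × 0.514 ≈ 70.20 m/s → 70 m/s.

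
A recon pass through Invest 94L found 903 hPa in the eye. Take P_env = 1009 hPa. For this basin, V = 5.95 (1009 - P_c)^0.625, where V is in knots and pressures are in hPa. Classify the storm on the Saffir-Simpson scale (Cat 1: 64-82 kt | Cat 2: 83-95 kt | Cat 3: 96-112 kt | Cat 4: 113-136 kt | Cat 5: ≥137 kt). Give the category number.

ΔP = 1009 − 903 = 106 hPa.
V ≈ 5.95 × 106^0.625 = 5.95 × 18.44 ≈ 110 kt.
110 kt falls in the Category 3 band.

3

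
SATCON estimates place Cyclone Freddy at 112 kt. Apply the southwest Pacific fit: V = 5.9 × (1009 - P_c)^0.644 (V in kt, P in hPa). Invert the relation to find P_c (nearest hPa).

ΔP = (V / 5.9)^(1/0.644) = (112/5.9)^1.553.
112/5.9 = 18.983; 18.983^1.553 ≈ 96.61 hPa.
P_c = 1009 − 96.61 = 912.39 ≈ 912 hPa.

912 hPa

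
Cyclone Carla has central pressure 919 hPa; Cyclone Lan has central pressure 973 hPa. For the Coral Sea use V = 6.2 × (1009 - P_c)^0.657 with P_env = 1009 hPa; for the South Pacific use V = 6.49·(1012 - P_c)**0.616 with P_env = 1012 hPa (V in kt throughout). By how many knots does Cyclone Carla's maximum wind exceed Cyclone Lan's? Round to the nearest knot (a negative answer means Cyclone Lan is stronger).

Cyclone Carla: ΔP = 90; V ≈ 6.2 × 90^0.657 ≈ 119.21 kt.
Cyclone Lan: ΔP = 39; V ≈ 6.49 × 39^0.616 ≈ 61.99 kt.
Difference ≈ 119.21 − 61.99 = 57.22 → 57 kt.

57 kt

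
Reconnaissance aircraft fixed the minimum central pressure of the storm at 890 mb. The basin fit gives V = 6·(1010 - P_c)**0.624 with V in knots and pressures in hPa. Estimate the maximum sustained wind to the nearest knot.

119 kt

ΔP = 1010 − 890 = 120 mb.
120^0.624 ≈ 19.834.
V ≈ 6 × 19.834 ≈ 119.0 kt.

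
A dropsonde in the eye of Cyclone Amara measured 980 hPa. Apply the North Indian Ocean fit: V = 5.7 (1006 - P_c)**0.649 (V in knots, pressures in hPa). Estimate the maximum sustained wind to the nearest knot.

ΔP = 1006 − 980 = 26 hPa.
26^0.649 ≈ 8.285.
V ≈ 5.7 × 8.285 ≈ 47.2 kt.

47 kt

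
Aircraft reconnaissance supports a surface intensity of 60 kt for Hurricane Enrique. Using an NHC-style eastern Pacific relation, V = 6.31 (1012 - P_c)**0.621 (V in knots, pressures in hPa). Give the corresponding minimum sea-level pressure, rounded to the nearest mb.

974 mb

ΔP = (V / 6.31)^(1/0.621) = (60/6.31)^1.610.
60/6.31 = 9.509; 9.509^1.610 ≈ 37.59 mb.
P_c = 1012 − 37.59 = 974.41 ≈ 974 mb.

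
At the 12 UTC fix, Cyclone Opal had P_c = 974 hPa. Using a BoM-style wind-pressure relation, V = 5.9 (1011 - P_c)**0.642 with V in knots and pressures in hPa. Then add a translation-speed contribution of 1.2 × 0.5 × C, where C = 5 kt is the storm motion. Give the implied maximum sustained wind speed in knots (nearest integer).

63 kt

ΔP = 1011 − 974 = 37 hPa.
37^0.642 ≈ 10.157.
V ≈ 5.9 × 10.157 ≈ 59.9 kt.
Translation term: 1.2 × 0.5 × 5 = 3 kt.
Corrected V ≈ 62.9 kt → 63 kt.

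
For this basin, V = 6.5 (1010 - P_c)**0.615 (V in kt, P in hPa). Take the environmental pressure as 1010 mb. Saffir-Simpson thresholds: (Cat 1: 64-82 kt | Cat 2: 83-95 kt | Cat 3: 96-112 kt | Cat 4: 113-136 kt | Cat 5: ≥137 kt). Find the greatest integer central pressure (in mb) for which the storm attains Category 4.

Category 4 begins at V = 113 kt.
Required ΔP = (113/6.5)^(1/0.615) = 17.385^1.626 ≈ 103.88 mb.
P_c ≤ 1010 − 103.88 = 906.12, so the highest integer P_c is 906 mb.

906 mb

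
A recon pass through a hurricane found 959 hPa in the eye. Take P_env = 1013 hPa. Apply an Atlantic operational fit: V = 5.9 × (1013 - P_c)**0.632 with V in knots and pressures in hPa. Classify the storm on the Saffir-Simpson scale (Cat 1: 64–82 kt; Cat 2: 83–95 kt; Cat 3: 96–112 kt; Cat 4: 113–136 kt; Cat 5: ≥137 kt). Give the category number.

ΔP = 1013 − 959 = 54 hPa.
V ≈ 5.9 × 54^0.632 = 5.9 × 12.44 ≈ 73 kt.
73 kt falls in the Category 1 band.

1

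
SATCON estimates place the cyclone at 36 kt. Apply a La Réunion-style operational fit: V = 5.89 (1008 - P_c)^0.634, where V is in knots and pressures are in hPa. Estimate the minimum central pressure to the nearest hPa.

991 hPa

ΔP = (V / 5.89)^(1/0.634) = (36/5.89)^1.577.
36/5.89 = 6.112; 6.112^1.577 ≈ 17.38 hPa.
P_c = 1008 − 17.38 = 990.62 ≈ 991 hPa.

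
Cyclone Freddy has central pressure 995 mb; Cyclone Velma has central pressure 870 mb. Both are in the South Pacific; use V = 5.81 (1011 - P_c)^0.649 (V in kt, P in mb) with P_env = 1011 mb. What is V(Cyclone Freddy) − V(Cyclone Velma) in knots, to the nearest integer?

-109 kt

Cyclone Freddy: ΔP = 16; V ≈ 5.81 × 16^0.649 ≈ 35.13 kt.
Cyclone Velma: ΔP = 141; V ≈ 5.81 × 141^0.649 ≈ 144.22 kt.
Difference ≈ 35.13 − 144.22 = -109.09 → -109 kt.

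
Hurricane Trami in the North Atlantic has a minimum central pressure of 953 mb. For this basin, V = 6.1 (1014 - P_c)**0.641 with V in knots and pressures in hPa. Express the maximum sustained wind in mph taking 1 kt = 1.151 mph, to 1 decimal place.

97.9 mph

ΔP = 1014 − 953 = 61 mb.
V ≈ 6.1 × 61^0.641 = 6.1 × 13.944 ≈ 85.060 kt.
85.060 × 1.151 ≈ 97.90 mph → 97.9 mph.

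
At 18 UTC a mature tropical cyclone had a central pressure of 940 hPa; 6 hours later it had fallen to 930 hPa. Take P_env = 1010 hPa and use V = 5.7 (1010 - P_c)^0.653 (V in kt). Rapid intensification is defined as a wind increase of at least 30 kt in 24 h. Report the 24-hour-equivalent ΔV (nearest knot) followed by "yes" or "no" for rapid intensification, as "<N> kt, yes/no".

V₁: ΔP = 70, V ≈ 5.7 × 70^0.653 ≈ 91.35 kt.
V₂: ΔP = 80, V ≈ 5.7 × 80^0.653 ≈ 99.68 kt.
ΔV over 6 h = 8.33 kt → 24 h equivalent = 8.33 × 24/6 ≈ 33.32 kt.
33 kt ≥ 30 kt ⇒ rapid intensification.

33 kt, yes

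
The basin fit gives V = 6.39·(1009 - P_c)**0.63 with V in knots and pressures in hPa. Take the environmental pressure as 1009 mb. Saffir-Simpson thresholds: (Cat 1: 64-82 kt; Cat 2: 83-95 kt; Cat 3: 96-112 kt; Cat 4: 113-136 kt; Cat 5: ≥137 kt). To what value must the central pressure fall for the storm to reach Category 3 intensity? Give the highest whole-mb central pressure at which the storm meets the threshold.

Category 3 begins at V = 96 kt.
Required ΔP = (96/6.39)^(1/0.63) = 15.023^1.587 ≈ 73.77 mb.
P_c ≤ 1009 − 73.77 = 935.23, so the highest integer P_c is 935 mb.

935 mb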